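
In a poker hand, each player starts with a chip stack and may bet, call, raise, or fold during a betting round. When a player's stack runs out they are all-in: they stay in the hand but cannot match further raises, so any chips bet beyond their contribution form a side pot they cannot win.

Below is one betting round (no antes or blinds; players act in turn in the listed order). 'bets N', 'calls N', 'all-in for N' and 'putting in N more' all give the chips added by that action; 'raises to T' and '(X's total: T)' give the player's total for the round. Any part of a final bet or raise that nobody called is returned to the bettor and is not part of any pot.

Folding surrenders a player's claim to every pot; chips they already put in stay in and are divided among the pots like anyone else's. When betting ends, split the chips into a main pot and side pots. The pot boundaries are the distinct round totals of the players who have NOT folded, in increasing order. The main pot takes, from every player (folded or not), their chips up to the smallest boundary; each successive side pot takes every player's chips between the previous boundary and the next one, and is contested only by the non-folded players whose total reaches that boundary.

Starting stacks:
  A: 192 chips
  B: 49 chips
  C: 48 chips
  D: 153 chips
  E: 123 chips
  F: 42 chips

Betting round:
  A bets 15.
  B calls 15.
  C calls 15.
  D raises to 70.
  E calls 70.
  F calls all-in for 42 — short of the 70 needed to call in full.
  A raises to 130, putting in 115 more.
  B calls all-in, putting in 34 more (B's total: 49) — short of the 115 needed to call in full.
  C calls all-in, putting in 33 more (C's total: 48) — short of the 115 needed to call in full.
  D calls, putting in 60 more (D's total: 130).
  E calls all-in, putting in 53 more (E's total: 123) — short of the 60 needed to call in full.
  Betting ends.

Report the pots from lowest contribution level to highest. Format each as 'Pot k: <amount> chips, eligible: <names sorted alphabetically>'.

Contributions: A=130, B=49, C=48, D=130, E=123, F=42
Pot levels (distinct totals of non-folded players): 42, 48, 49, 123, 130
Layer 1-42: 42 each from A, B, C, D, E, F = 42*6 = 252 chips; eligible A, B, C, D, E, F
Layer 43-48: 6 each from A, B, C, D, E = 6*5 = 30 chips; eligible A, B, C, D, E
Layer 49-49: 1 each from A, B, D, E = 1*4 = 4 chips; eligible A, B, D, E
Layer 50-123: 74 each from A, D, E = 74*3 = 222 chips; eligible A, D, E
Layer 124-130: 7 each from A, D = 7*2 = 14 chips; eligible A, D

Pot 1: 252 chips, eligible: A, B, C, D, E, F
Pot 2: 30 chips, eligible: A, B, C, D, E
Pot 3: 4 chips, eligible: A, B, D, E
Pot 4: 222 chips, eligible: A, D, E
Pot 5: 14 chips, eligible: A, D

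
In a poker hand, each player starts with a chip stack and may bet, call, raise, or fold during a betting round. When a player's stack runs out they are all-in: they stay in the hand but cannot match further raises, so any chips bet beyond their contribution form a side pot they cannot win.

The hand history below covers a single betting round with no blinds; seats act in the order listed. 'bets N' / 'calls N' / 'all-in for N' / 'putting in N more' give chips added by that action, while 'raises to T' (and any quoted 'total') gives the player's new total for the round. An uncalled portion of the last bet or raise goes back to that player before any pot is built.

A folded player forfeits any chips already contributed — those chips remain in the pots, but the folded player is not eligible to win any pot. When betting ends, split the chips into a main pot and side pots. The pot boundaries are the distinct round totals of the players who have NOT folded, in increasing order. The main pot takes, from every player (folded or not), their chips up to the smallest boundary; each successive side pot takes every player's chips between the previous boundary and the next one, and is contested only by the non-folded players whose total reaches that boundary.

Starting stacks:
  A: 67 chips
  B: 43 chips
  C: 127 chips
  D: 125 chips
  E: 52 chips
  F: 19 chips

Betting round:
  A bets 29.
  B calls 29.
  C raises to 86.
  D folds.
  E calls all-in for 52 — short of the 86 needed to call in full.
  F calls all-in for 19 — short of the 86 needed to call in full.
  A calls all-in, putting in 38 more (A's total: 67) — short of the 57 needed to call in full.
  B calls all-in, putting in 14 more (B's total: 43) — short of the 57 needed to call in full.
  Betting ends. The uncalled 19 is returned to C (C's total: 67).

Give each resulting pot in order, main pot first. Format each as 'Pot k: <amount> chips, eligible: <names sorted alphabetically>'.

Pot 1: 95 chips, eligible: A, B, C, E, F
Pot 2: 96 chips, eligible: A, B, C, E
Pot 3: 27 chips, eligible: A, C, E
Pot 4: 30 chips, eligible: A, C

Derivation:
Contributions (after 19 returned to C): A=67, B=43, C=67, E=52, F=19
Folded: D
Pot levels (distinct totals of non-folded players): 19, 43, 52, 67
Layer 1-19: 19 each from A, B, C, E, F = 19*5 = 95 chips; eligible A, B, C, E, F
Layer 20-43: 24 each from A, B, C, E = 24*4 = 96 chips; eligible A, B, C, E
Layer 44-52: 9 each from A, C, E = 9*3 = 27 chips; eligible A, C, E
Layer 53-67: 15 each from A, C = 15*2 = 30 chips; eligible A, C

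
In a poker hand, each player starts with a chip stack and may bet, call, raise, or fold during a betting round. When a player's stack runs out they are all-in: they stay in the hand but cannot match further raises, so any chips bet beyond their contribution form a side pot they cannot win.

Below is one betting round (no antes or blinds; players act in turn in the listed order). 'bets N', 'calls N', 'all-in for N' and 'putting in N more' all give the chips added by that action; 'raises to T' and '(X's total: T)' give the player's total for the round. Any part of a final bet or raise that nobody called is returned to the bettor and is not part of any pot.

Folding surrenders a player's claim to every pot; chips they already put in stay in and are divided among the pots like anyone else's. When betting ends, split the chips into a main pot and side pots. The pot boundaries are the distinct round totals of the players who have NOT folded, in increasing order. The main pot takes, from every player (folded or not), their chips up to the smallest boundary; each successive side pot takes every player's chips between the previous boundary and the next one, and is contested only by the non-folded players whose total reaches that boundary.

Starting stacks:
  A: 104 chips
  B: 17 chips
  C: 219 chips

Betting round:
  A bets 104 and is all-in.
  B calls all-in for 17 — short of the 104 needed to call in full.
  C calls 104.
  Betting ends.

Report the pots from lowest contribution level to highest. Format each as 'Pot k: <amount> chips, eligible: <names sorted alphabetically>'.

Pot 1: 51 chips, eligible: A, B, C
Pot 2: 174 chips, eligible: A, C

Derivation:
Contributions: A=104, B=17, C=104
Pot levels (distinct totals of non-folded players): 17, 104
Layer 1-17: 17 each from A, B, C = 17*3 = 51 chips; eligible A, B, C
Layer 18-104: 87 each from A, C = 87*2 = 174 chips; eligible A, C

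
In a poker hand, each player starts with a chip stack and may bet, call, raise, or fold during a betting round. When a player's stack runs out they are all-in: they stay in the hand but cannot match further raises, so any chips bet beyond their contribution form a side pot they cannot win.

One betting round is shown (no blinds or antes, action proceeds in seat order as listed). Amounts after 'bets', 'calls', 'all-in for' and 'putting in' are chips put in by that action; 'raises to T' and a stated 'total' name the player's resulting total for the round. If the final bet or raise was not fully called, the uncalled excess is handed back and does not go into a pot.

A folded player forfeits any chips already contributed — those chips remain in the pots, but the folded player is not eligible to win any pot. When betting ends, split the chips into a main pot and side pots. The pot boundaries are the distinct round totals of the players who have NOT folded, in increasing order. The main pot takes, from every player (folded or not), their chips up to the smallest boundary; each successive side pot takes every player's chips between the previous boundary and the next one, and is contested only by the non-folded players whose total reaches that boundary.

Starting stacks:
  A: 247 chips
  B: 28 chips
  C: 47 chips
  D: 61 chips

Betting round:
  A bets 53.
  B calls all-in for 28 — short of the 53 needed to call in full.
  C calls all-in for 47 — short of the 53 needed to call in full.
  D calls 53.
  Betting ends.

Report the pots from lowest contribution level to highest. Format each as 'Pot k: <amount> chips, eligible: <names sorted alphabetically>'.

Pot 1: 112 chips, eligible: A, B, C, D
Pot 2: 57 chips, eligible: A, C, D
Pot 3: 12 chips, eligible: A, D

Derivation:
Contributions: A=53, B=28, C=47, D=53
Pot levels (distinct totals of non-folded players): 28, 47, 53
Layer 1-28: 28 each from A, B, C, D = 28*4 = 112 chips; eligible A, B, C, D
Layer 29-47: 19 each from A, C, D = 19*3 = 57 chips; eligible A, C, D
Layer 48-53: 6 each from A, D = 6*2 = 12 chips; eligible A, D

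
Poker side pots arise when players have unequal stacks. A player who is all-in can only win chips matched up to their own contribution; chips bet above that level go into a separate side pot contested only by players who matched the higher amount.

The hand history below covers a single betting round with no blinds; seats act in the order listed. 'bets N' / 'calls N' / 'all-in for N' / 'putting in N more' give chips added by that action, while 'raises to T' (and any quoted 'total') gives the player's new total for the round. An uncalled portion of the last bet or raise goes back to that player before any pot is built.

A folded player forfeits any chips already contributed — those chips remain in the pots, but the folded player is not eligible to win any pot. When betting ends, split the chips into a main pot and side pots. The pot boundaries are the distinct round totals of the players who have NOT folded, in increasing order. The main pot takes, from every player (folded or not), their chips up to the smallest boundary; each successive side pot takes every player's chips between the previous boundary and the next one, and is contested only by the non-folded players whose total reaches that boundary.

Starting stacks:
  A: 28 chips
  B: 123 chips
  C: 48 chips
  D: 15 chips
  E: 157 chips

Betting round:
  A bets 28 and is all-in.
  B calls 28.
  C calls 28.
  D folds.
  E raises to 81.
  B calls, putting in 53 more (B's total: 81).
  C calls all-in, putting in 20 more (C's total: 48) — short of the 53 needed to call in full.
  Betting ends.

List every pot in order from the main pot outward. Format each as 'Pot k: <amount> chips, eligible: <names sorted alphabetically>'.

Pot 1: 112 chips, eligible: A, B, C, E
Pot 2: 60 chips, eligible: B, C, E
Pot 3: 66 chips, eligible: B, E

Derivation:
Contributions: A=28, B=81, C=48, E=81
Folded: D
Pot levels (distinct totals of non-folded players): 28, 48, 81
Layer 1-28: 28 each from A, B, C, E = 28*4 = 112 chips; eligible A, B, C, E
Layer 29-48: 20 each from B, C, E = 20*3 = 60 chips; eligible B, C, E
Layer 49-81: 33 each from B, E = 33*2 = 66 chips; eligible B, E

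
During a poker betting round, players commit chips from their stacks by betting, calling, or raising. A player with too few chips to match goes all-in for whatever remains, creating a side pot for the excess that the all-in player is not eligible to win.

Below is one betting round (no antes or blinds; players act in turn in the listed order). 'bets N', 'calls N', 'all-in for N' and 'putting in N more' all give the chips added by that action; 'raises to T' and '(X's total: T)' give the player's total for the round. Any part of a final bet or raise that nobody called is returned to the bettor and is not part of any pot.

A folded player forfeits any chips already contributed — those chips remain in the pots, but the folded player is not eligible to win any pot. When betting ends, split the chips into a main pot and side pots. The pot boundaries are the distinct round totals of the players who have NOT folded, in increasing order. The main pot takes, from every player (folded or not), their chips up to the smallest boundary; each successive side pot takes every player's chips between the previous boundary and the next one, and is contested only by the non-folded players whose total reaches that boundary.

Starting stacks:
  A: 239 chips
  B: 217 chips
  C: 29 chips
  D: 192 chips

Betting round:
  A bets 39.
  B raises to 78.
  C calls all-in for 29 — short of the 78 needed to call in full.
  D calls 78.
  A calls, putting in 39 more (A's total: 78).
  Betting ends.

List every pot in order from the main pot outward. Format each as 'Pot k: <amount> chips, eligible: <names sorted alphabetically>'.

Pot 1: 116 chips, eligible: A, B, C, D
Pot 2: 147 chips, eligible: A, B, D

Derivation:
Contributions: A=78, B=78, C=29, D=78
Pot levels (distinct totals of non-folded players): 29, 78
Layer 1-29: 29 each from A, B, C, D = 29*4 = 116 chips; eligible A, B, C, D
Layer 30-78: 49 each from A, B, D = 49*3 = 147 chips; eligible A, B, D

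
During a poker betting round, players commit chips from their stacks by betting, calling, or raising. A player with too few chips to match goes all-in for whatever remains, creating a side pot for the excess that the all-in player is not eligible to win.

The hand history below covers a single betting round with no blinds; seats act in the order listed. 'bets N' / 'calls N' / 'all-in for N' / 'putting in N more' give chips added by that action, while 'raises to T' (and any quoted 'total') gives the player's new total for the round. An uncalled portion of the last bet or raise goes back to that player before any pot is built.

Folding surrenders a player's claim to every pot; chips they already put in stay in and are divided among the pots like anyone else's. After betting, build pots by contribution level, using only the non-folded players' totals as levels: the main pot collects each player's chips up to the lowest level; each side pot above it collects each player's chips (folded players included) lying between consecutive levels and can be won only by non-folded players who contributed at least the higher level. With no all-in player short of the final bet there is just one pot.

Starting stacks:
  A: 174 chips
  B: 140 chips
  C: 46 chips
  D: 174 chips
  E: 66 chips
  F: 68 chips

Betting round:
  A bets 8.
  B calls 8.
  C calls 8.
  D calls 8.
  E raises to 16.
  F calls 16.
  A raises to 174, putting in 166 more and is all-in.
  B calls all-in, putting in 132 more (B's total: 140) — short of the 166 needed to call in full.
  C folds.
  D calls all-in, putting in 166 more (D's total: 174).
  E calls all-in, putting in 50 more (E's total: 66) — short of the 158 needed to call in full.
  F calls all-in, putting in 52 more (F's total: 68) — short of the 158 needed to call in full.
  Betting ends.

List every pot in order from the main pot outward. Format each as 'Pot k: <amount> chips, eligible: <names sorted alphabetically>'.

Contributions: A=174, B=140, C=8, D=174, E=66, F=68
Folded: C
Pot levels (distinct totals of non-folded players): 66, 68, 140, 174
Layer 1-66: A 66 + B 66 + C 8 + D 66 + E 66 + F 66 = 338 chips; eligible A, B, D, E, F
Layer 67-68: 2 each from A, B, D, F = 2*4 = 8 chips; eligible A, B, D, F
Layer 69-140: 72 each from A, B, D = 72*3 = 216 chips; eligible A, B, D
Layer 141-174: 34 each from A, D = 34*2 = 68 chips; eligible A, D

Pot 1: 338 chips, eligible: A, B, D, E, F
Pot 2: 8 chips, eligible: A, B, D, F
Pot 3: 216 chips, eligible: A, B, D
Pot 4: 68 chips, eligible: A, D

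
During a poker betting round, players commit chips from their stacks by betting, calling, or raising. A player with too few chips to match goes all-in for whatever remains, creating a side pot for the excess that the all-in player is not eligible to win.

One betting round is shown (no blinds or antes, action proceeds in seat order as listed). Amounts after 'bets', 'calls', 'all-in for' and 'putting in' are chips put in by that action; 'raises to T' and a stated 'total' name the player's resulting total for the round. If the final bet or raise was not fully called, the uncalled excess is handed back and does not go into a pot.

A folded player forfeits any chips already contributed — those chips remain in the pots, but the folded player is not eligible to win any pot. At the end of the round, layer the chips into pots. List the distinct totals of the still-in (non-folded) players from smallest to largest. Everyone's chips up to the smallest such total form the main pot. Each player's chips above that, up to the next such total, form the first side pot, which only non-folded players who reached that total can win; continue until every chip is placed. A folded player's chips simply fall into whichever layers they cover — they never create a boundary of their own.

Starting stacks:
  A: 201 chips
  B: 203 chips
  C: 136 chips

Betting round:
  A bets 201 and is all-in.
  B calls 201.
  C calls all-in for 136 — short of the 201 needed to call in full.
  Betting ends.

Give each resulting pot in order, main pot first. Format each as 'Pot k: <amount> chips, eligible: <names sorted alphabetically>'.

Contributions: A=201, B=201, C=136
Pot levels (distinct totals of non-folded players): 136, 201
Layer 1-136: 136 each from A, B, C = 136*3 = 408 chips; eligible A, B, C
Layer 137-201: 65 each from A, B = 65*2 = 130 chips; eligible A, B

Pot 1: 408 chips, eligible: A, B, C
Pot 2: 130 chips, eligible: A, B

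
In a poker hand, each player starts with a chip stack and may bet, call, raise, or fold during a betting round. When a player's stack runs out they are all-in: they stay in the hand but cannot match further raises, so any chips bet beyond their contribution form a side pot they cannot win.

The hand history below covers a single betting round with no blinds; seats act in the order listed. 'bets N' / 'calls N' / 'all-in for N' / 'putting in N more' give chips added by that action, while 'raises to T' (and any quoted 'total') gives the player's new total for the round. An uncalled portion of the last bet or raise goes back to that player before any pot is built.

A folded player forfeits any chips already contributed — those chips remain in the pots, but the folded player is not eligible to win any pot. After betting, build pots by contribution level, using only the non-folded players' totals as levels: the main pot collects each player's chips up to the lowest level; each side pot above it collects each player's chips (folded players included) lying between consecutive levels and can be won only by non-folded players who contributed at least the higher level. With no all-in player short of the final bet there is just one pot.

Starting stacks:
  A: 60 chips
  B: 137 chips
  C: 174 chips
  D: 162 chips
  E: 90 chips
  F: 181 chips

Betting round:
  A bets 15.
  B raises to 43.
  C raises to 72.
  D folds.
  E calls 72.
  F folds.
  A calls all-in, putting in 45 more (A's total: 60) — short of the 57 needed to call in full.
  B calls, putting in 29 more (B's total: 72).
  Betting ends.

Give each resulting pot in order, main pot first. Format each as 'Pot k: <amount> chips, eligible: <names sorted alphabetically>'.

Contributions: A=60, B=72, C=72, E=72
Folded: D, F
Pot levels (distinct totals of non-folded players): 60, 72
Layer 1-60: 60 each from A, B, C, E = 60*4 = 240 chips; eligible A, B, C, E
Layer 61-72: 12 each from B, C, E = 12*3 = 36 chips; eligible B, C, E

Pot 1: 240 chips, eligible: A, B, C, E
Pot 2: 36 chips, eligible: B, C, E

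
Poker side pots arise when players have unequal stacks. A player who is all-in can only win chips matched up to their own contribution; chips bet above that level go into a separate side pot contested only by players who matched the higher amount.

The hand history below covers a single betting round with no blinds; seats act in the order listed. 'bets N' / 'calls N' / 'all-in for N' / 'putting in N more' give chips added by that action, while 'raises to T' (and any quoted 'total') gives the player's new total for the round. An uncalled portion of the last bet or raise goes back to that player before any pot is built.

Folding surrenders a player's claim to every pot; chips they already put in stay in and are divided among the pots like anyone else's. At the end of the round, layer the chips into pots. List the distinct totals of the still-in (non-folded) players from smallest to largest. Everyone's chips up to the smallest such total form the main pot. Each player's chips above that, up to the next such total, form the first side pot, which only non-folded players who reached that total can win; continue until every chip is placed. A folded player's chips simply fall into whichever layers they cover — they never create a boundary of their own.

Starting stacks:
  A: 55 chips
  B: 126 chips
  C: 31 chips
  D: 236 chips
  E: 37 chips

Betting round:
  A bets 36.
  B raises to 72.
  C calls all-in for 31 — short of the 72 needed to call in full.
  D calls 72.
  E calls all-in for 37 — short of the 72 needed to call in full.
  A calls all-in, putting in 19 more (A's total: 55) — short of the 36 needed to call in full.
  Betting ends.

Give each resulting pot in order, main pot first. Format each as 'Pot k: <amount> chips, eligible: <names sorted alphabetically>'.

Contributions: A=55, B=72, C=31, D=72, E=37
Pot levels (distinct totals of non-folded players): 31, 37, 55, 72
Layer 1-31: 31 each from A, B, C, D, E = 31*5 = 155 chips; eligible A, B, C, D, E
Layer 32-37: 6 each from A, B, D, E = 6*4 = 24 chips; eligible A, B, D, E
Layer 38-55: 18 each from A, B, D = 18*3 = 54 chips; eligible A, B, D
Layer 56-72: 17 each from B, D = 17*2 = 34 chips; eligible B, D

Pot 1: 155 chips, eligible: A, B, C, D, E
Pot 2: 24 chips, eligible: A, B, D, E
Pot 3: 54 chips, eligible: A, B, D
Pot 4: 34 chips, eligible: B, D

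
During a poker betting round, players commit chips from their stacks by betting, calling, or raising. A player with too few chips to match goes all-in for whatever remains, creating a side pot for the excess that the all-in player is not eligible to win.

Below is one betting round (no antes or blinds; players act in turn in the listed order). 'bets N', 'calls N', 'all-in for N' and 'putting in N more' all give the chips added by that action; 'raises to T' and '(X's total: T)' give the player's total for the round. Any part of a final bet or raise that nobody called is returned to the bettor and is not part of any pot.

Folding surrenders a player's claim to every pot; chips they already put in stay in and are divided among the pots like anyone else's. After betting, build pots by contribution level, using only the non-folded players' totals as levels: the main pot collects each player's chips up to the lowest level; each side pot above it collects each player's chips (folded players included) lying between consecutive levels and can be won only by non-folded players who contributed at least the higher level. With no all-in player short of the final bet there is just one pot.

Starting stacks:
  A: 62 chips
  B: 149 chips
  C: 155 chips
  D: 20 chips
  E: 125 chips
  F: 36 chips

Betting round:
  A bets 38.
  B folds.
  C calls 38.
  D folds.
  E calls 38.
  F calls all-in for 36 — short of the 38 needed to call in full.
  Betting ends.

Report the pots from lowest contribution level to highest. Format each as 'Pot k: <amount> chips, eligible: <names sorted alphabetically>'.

Contributions: A=38, C=38, E=38, F=36
Folded: B, D
Pot levels (distinct totals of non-folded players): 36, 38
Layer 1-36: 36 each from A, C, E, F = 36*4 = 144 chips; eligible A, C, E, F
Layer 37-38: 2 each from A, C, E = 2*3 = 6 chips; eligible A, C, E

Pot 1: 144 chips, eligible: A, C, E, F
Pot 2: 6 chips, eligible: A, C, E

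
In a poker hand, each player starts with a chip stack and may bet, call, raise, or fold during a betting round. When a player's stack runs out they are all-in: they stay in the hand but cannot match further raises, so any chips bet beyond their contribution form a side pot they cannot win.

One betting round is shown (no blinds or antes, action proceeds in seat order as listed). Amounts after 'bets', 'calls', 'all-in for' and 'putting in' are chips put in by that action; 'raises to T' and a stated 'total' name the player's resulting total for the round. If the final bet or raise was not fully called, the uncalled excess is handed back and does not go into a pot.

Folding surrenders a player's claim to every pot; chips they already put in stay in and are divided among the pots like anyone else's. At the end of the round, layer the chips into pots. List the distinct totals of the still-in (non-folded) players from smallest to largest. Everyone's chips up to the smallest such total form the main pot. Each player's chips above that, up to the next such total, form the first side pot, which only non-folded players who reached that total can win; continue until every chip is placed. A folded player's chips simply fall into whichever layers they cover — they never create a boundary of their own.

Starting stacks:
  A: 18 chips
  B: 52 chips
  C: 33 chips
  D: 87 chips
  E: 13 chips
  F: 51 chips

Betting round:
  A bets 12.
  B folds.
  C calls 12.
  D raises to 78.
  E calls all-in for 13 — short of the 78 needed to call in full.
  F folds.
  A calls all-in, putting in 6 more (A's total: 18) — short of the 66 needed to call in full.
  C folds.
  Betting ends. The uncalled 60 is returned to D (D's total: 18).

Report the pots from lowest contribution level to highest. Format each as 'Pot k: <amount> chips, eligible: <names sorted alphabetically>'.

Pot 1: 51 chips, eligible: A, D, E
Pot 2: 10 chips, eligible: A, D

Derivation:
Contributions (after 60 returned to D): A=18, C=12, D=18, E=13
Folded: B, C, F
Pot levels (distinct totals of non-folded players): 13, 18
Layer 1-13: A 13 + C 12 + D 13 + E 13 = 51 chips; eligible A, D, E
Layer 14-18: 5 each from A, D = 5*2 = 10 chips; eligible A, D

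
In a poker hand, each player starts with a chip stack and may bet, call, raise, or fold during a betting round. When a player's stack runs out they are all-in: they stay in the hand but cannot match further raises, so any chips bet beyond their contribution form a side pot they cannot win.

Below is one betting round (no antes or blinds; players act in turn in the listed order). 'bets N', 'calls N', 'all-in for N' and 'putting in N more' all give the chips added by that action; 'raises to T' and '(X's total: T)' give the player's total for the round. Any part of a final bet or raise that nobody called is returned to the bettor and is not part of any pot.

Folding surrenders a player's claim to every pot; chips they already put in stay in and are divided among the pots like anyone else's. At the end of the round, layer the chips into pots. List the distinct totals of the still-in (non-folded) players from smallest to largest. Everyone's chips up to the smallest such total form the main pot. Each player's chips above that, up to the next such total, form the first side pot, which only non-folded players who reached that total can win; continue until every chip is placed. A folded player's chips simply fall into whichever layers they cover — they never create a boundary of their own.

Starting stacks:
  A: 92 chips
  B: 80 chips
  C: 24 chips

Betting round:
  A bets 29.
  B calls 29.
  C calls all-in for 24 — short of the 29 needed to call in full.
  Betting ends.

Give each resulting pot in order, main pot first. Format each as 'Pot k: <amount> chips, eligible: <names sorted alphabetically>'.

Contributions: A=29, B=29, C=24
Pot levels (distinct totals of non-folded players): 24, 29
Layer 1-24: 24 each from A, B, C = 24*3 = 72 chips; eligible A, B, C
Layer 25-29: 5 each from A, B = 5*2 = 10 chips; eligible A, B

Pot 1: 72 chips, eligible: A, B, C
Pot 2: 10 chips, eligible: A, B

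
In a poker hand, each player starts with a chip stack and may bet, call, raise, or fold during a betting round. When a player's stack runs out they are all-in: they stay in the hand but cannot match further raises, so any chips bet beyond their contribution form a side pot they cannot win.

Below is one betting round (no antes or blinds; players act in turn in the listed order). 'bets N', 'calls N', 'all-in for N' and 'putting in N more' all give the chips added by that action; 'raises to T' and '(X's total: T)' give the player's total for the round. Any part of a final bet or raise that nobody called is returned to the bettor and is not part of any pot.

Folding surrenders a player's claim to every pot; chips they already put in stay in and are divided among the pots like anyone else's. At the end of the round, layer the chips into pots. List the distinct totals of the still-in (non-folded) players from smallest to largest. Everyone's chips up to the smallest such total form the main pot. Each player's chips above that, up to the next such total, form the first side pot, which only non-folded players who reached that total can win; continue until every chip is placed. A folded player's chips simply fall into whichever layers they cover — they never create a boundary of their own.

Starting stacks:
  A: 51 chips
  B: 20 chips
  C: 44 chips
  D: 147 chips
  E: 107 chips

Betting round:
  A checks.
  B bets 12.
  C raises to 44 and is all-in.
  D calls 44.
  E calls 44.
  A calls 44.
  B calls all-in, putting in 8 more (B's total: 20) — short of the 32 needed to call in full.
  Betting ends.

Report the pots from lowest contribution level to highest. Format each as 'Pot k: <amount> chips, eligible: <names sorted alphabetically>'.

Pot 1: 100 chips, eligible: A, B, C, D, E
Pot 2: 96 chips, eligible: A, C, D, E

Derivation:
Contributions: A=44, B=20, C=44, D=44, E=44
Pot levels (distinct totals of non-folded players): 20, 44
Layer 1-20: 20 each from A, B, C, D, E = 20*5 = 100 chips; eligible A, B, C, D, E
Layer 21-44: 24 each from A, C, D, E = 24*4 = 96 chips; eligible A, C, D, E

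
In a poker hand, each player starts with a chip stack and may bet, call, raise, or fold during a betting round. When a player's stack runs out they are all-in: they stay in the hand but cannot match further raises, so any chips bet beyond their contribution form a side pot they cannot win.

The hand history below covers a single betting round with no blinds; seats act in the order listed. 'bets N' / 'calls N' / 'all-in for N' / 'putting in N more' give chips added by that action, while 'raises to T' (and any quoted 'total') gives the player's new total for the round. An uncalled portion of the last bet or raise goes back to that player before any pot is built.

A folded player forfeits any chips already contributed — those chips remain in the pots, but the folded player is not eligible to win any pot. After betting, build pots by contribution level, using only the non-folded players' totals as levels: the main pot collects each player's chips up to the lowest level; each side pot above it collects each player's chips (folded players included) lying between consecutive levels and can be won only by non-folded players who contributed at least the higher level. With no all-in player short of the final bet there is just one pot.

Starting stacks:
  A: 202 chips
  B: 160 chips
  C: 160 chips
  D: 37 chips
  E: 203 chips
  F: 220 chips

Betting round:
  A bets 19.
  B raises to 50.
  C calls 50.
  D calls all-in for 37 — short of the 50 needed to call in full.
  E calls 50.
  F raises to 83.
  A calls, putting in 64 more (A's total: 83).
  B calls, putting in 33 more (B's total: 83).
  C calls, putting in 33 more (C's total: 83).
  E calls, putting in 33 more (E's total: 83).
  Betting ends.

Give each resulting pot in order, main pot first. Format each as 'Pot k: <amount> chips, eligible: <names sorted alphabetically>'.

Pot 1: 222 chips, eligible: A, B, C, D, E, F
Pot 2: 230 chips, eligible: A, B, C, E, F

Derivation:
Contributions: A=83, B=83, C=83, D=37, E=83, F=83
Pot levels (distinct totals of non-folded players): 37, 83
Layer 1-37: 37 each from A, B, C, D, E, F = 37*6 = 222 chips; eligible A, B, C, D, E, F
Layer 38-83: 46 each from A, B, C, E, F = 46*5 = 230 chips; eligible A, B, C, E, F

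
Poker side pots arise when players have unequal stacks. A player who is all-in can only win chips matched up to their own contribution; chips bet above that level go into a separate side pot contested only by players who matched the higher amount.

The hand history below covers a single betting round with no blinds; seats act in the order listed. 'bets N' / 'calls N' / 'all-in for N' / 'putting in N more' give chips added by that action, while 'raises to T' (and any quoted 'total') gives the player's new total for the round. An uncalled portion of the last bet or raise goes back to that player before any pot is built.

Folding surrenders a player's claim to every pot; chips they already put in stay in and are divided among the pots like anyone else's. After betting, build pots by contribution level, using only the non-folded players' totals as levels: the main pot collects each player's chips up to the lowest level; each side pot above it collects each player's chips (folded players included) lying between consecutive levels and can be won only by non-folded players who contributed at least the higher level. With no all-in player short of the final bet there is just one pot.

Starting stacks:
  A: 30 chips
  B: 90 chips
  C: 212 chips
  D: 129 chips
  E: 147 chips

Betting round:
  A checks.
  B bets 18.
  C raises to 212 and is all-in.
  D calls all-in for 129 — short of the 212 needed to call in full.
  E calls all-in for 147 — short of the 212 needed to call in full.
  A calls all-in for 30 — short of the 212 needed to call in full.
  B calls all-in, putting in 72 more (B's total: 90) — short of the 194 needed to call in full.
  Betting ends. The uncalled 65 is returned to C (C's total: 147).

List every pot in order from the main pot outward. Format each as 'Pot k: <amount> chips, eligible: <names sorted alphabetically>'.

Contributions (after 65 returned to C): A=30, B=90, C=147, D=129, E=147
Pot levels (distinct totals of non-folded players): 30, 90, 129, 147
Layer 1-30: 30 each from A, B, C, D, E = 30*5 = 150 chips; eligible A, B, C, D, E
Layer 31-90: 60 each from B, C, D, E = 60*4 = 240 chips; eligible B, C, D, E
Layer 91-129: 39 each from C, D, E = 39*3 = 117 chips; eligible C, D, E
Layer 130-147: 18 each from C, E = 18*2 = 36 chips; eligible C, E

Pot 1: 150 chips, eligible: A, B, C, D, E
Pot 2: 240 chips, eligible: B, C, D, E
Pot 3: 117 chips, eligible: C, D, E
Pot 4: 36 chips, eligible: C, E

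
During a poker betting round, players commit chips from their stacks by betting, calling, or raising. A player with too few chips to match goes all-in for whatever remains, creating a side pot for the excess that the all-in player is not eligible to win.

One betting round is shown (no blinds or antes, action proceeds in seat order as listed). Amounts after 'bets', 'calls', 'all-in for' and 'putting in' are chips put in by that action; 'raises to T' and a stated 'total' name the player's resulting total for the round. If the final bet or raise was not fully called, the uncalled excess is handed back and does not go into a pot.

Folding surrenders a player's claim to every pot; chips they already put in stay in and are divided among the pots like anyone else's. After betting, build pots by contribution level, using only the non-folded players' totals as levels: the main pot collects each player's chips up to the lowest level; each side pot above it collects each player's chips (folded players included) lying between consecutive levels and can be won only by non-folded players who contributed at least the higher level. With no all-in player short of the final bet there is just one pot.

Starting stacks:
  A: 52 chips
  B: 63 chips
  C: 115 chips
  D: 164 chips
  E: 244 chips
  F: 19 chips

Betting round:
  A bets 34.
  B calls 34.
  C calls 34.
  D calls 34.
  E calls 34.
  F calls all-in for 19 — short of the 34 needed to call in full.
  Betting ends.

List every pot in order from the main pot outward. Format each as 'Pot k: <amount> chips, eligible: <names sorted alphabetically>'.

Pot 1: 114 chips, eligible: A, B, C, D, E, F
Pot 2: 75 chips, eligible: A, B, C, D, E

Derivation:
Contributions: A=34, B=34, C=34, D=34, E=34, F=19
Pot levels (distinct totals of non-folded players): 19, 34
Layer 1-19: 19 each from A, B, C, D, E, F = 19*6 = 114 chips; eligible A, B, C, D, E, F
Layer 20-34: 15 each from A, B, C, D, E = 15*5 = 75 chips; eligible A, B, C, D, E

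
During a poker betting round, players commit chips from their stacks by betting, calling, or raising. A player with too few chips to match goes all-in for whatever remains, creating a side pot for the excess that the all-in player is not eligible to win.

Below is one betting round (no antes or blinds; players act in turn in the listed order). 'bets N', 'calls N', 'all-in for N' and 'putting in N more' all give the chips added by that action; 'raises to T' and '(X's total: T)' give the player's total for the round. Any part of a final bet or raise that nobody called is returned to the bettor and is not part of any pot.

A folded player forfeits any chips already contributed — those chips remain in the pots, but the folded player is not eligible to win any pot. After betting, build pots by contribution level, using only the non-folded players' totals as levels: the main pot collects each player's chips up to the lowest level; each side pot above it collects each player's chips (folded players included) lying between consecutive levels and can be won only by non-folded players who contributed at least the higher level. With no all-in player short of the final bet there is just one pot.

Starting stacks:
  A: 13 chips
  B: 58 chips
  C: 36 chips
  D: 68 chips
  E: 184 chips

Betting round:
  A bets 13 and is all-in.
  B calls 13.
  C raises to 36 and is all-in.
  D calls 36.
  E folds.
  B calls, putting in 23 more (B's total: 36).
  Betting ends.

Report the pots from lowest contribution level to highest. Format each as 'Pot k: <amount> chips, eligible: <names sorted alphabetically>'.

Contributions: A=13, B=36, C=36, D=36
Folded: E
Pot levels (distinct totals of non-folded players): 13, 36
Layer 1-13: 13 each from A, B, C, D = 13*4 = 52 chips; eligible A, B, C, D
Layer 14-36: 23 each from B, C, D = 23*3 = 69 chips; eligible B, C, D

Pot 1: 52 chips, eligible: A, B, C, D
Pot 2: 69 chips, eligible: B, C, D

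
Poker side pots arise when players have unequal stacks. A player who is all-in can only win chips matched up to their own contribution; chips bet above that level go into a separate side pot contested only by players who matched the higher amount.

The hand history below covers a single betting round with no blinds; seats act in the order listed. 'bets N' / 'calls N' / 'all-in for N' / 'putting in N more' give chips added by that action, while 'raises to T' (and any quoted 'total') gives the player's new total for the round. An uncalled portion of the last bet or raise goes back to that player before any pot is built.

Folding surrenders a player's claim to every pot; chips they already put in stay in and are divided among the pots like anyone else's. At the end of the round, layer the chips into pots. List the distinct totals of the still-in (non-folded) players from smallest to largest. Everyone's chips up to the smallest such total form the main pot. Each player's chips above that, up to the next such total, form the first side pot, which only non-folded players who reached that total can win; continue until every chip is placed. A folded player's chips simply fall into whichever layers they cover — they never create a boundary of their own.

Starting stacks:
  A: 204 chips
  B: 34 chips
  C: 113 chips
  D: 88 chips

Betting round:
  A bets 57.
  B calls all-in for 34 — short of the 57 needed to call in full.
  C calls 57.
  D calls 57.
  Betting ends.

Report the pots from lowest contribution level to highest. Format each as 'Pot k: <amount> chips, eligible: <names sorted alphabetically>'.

Pot 1: 136 chips, eligible: A, B, C, D
Pot 2: 69 chips, eligible: A, C, D

Derivation:
Contributions: A=57, B=34, C=57, D=57
Pot levels (distinct totals of non-folded players): 34, 57
Layer 1-34: 34 each from A, B, C, D = 34*4 = 136 chips; eligible A, B, C, D
Layer 35-57: 23 each from A, C, D = 23*3 = 69 chips; eligible A, C, D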